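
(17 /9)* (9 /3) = 17/3 = 5.67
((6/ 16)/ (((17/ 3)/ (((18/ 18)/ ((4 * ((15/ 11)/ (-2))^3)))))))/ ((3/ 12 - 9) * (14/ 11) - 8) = 14641/5367750 = 0.00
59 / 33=1.79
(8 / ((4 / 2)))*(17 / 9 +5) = 248/9 = 27.56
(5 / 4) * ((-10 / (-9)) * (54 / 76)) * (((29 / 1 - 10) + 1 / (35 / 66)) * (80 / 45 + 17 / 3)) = 244885/1596 = 153.44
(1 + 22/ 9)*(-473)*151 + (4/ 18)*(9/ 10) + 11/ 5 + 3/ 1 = -11070322/45 = -246007.16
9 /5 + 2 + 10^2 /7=633/35 = 18.09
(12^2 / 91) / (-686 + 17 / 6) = -864/373009 = 0.00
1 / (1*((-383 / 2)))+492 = 188434/383 = 491.99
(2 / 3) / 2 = 1/3 = 0.33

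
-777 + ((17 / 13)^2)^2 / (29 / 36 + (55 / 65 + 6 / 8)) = -478934700/617357 = -775.78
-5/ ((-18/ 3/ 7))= 35/6 = 5.83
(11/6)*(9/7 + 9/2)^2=24057/392 = 61.37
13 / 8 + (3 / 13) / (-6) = 165/104 = 1.59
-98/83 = -1.18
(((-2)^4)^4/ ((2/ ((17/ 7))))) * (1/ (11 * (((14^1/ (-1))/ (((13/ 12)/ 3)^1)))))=-905216/4851 = -186.60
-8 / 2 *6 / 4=-6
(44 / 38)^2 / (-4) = -121/361 = -0.34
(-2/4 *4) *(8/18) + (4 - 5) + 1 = -8/9 = -0.89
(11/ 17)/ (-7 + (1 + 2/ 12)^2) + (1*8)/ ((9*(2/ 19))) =258712/31059 = 8.33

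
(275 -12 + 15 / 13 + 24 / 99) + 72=144314/429 = 336.40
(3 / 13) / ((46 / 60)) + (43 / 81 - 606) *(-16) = 234629002/24219 = 9687.81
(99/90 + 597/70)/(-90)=-337/3150 = -0.11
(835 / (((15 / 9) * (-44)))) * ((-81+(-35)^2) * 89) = -1159314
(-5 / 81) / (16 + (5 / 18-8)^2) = -4/4901 = 0.00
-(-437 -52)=489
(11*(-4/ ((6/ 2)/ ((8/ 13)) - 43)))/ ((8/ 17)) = 748/305 = 2.45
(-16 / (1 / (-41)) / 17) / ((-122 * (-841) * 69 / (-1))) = -328/60176073 = 0.00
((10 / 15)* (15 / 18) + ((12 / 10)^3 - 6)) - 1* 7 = -12056/1125 = -10.72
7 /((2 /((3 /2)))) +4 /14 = 155/28 = 5.54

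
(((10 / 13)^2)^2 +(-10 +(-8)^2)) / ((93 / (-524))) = -26238776/85683 = -306.23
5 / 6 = 0.83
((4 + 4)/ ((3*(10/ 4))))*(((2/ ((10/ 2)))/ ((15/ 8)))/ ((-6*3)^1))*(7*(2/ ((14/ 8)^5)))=-262144/24310125 = -0.01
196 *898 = 176008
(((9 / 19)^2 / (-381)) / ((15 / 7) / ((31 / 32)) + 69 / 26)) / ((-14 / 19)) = 3627/22081363 = 0.00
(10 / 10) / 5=1/5 = 0.20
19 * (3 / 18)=19/6 = 3.17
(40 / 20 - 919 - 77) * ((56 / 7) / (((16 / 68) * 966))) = -2414/69 = -34.99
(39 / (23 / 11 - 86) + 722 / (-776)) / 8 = -38435/220384 = -0.17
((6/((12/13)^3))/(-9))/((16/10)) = -10985/20736 = -0.53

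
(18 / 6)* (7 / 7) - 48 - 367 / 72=-3607/72 = -50.10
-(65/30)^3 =-10.17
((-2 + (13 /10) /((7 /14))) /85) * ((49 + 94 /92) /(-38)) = -6903/742900 = -0.01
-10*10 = -100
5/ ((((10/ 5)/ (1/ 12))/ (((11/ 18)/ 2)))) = 55/864 = 0.06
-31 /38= -0.82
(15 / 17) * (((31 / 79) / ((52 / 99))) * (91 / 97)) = 322245/521084 = 0.62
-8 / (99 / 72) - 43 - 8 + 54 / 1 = -31/11 = -2.82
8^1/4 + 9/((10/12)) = 64/5 = 12.80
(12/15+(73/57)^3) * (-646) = -91319138/48735 = -1873.79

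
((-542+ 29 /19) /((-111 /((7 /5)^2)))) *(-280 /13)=-9392712/45695 = -205.55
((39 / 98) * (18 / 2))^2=123201/9604 = 12.83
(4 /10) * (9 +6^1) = 6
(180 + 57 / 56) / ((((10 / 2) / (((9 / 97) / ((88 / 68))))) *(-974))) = -1550961/581984480 = 0.00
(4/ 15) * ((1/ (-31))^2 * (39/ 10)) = 26/24025 = 0.00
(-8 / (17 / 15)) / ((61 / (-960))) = 115200/1037 = 111.09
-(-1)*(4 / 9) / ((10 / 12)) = 8/15 = 0.53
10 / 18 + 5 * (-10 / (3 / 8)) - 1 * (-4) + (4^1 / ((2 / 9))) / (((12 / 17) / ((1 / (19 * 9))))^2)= -30124439/233928 = -128.78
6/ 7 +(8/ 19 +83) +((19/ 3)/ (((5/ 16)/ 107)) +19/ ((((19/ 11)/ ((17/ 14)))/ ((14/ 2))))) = 9361783/3990 = 2346.31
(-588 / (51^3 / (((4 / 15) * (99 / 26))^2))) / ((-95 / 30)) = 569184/394391075 = 0.00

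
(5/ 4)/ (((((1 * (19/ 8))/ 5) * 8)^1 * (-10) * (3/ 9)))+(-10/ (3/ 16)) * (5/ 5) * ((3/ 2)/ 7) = -12265/1064 = -11.53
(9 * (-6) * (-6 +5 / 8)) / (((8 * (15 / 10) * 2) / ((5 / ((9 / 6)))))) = 40.31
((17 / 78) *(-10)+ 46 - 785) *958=-710049.95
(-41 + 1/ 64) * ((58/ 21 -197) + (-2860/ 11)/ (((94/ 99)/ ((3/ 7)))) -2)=811863091/63168 = 12852.44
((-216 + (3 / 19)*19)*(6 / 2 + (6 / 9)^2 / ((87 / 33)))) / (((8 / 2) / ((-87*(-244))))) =-3581737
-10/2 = -5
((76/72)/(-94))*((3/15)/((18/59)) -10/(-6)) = -3971/152280 = -0.03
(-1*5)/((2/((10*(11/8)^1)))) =-275/8 = -34.38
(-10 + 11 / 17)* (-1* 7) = 1113/17 = 65.47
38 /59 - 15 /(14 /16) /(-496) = 0.68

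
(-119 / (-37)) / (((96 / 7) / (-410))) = -170765/1776 = -96.15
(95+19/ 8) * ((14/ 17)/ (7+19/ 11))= 59983/6528 = 9.19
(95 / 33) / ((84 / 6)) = 95/462 = 0.21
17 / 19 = 0.89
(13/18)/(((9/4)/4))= 104/81 = 1.28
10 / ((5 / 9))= 18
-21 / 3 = -7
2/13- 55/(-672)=2059/8736 = 0.24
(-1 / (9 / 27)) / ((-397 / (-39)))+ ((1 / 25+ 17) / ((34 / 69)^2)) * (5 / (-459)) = -20659133/19504610 = -1.06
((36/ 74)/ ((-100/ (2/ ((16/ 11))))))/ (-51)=33/251600 = 0.00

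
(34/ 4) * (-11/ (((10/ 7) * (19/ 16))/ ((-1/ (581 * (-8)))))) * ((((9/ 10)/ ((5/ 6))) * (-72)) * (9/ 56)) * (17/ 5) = 6952473/13798750 = 0.50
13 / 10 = 1.30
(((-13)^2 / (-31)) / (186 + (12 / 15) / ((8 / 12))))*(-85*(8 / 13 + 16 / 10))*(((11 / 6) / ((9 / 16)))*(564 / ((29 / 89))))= 250310720/8091 = 30936.93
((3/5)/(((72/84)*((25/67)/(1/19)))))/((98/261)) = 17487/66500 = 0.26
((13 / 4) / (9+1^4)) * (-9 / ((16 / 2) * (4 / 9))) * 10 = -1053/128 = -8.23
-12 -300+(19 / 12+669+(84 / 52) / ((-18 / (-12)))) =56107/156 = 359.66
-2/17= -0.12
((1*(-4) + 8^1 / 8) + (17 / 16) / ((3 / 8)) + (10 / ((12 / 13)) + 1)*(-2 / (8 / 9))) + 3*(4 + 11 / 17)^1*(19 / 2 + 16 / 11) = 565163/4488 = 125.93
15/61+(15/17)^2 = 18060/17629 = 1.02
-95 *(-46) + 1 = 4371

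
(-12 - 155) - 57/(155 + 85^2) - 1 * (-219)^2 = -118394899/2460 = -48128.01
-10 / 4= -5/2 = -2.50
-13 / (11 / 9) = -117/11 = -10.64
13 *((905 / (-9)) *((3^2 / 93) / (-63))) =11765/5859 = 2.01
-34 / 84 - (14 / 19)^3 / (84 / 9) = -128951/288078 = -0.45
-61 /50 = -1.22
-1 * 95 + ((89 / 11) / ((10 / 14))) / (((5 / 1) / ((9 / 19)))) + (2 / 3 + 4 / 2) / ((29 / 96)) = -12894672/151525 = -85.10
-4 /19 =-0.21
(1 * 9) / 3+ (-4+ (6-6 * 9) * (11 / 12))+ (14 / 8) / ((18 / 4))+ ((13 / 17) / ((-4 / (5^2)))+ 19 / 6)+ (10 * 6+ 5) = 11491/612 = 18.78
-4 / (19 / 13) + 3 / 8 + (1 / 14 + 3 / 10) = -10589/5320 = -1.99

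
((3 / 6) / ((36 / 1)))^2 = 1/5184 = 0.00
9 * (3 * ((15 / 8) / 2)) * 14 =2835/8 = 354.38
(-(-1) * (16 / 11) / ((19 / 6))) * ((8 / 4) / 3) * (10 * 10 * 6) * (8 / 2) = 153600/209 = 734.93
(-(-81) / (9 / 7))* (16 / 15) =336/5 = 67.20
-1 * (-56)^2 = -3136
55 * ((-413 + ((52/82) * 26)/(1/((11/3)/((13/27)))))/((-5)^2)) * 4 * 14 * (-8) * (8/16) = 5807648/41 = 141649.95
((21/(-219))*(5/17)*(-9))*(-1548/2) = -243810/1241 = -196.46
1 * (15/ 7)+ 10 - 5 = 50/7 = 7.14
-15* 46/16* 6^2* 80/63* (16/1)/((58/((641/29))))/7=-1717.26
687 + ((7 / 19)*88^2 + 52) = 3592.05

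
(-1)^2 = 1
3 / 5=0.60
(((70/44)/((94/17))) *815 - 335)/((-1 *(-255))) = -13857/35156 = -0.39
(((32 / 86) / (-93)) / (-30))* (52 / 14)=208/419895 = 0.00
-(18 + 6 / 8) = -75/4 = -18.75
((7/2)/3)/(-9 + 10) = 7/6 = 1.17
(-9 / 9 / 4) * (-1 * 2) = 0.50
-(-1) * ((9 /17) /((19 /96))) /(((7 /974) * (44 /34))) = 287.61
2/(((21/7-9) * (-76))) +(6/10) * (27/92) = 1183/6555 = 0.18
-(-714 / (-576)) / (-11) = 0.11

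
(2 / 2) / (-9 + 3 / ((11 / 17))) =-11/48 = -0.23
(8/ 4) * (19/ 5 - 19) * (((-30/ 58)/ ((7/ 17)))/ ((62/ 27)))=104652/6293 = 16.63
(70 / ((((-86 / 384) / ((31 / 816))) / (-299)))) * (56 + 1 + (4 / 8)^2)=148582070/731 = 203258.65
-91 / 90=-1.01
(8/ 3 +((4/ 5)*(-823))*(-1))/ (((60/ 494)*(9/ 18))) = 2449252/225 = 10885.56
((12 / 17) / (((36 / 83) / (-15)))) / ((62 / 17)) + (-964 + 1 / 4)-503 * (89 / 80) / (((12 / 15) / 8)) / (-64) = -14015103/15872 = -883.01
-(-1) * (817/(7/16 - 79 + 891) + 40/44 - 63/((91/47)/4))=-238378222/1858857 = -128.24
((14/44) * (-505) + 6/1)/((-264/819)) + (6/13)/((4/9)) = 12103383/25168 = 480.90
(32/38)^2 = 256/361 = 0.71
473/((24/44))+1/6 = 2602/3 = 867.33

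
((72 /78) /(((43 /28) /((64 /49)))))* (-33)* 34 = -3446784/3913 = -880.85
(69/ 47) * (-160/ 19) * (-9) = 99360/893 = 111.27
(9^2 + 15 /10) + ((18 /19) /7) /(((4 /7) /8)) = 3207/38 = 84.39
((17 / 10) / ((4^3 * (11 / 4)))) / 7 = 17/12320 = 0.00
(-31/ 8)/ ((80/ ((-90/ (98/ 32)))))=279/196 = 1.42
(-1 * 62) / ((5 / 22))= -1364/5 = -272.80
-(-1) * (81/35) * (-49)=-113.40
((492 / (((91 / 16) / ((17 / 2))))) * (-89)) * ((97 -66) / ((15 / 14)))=-123073472/65 = -1893438.03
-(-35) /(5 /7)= 49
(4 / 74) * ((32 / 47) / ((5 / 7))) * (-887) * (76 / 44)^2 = -143452736/1052095 = -136.35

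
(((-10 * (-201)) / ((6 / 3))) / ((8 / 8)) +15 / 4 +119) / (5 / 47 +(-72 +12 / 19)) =-4028323/254548 = -15.83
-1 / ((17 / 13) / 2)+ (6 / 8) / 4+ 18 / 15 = -193/1360 = -0.14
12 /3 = 4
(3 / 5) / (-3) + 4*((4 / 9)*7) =551/45 = 12.24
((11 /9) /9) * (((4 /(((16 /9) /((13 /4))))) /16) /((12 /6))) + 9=41615/4608 = 9.03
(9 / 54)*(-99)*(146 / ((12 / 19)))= -3814.25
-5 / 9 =-0.56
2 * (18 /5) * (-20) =-144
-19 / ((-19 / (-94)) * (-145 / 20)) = 376/29 = 12.97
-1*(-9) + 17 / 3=44/3 = 14.67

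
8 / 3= 2.67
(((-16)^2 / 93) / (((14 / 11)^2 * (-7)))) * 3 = -7744/10633 = -0.73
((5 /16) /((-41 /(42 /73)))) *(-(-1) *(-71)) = 7455/23944 = 0.31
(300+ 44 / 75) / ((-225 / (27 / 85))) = -22544/53125 = -0.42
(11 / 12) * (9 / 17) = 33/68 = 0.49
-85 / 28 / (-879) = 85/24612 = 0.00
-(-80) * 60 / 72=200/3 = 66.67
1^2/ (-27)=-1/27 = -0.04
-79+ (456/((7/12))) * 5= 26807/7 = 3829.57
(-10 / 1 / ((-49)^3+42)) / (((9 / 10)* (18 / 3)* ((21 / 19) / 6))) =1900/22227723 = 0.00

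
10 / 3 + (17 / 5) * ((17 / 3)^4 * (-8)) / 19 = -11333206/7695 = -1472.80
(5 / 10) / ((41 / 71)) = 71/82 = 0.87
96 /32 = 3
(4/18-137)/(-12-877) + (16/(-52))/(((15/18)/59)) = -11249401/520065 = -21.63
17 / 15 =1.13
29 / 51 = 0.57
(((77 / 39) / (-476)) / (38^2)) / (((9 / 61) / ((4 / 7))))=-671/60314436 = 0.00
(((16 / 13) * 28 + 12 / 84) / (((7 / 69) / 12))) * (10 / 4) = 6518430/637 = 10233.01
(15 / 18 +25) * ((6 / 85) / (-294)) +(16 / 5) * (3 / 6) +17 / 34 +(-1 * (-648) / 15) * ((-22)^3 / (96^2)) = -47.82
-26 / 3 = -8.67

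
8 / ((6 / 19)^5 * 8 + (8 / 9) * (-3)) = -7428297/2452771 = -3.03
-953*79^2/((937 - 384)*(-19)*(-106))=-75287/14098 = -5.34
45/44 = 1.02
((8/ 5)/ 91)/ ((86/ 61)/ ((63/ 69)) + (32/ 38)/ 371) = 737124/64830155 = 0.01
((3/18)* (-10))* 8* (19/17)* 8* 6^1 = -12160/17 = -715.29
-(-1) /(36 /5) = 5/36 = 0.14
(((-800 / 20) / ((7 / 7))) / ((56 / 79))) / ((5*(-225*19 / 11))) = 869/29925 = 0.03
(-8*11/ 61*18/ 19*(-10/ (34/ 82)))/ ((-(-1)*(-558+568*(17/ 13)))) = 4221360/23663303 = 0.18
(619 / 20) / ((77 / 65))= 8047/308 = 26.13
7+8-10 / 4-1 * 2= 21/2 = 10.50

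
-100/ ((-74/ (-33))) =-44.59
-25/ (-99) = 0.25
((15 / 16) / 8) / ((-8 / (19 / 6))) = -95/2048 = -0.05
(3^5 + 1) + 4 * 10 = 284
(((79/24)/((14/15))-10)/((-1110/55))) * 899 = 7169525/24864 = 288.35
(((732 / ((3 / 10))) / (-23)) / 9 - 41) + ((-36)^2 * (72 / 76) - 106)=4204385/3933 = 1069.00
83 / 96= 0.86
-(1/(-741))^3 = 1/406869021 = 0.00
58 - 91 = -33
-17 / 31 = -0.55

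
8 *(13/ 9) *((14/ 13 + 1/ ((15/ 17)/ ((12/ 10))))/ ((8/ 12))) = 1056/25 = 42.24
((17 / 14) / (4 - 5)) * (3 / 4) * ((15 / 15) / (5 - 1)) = -51/224 = -0.23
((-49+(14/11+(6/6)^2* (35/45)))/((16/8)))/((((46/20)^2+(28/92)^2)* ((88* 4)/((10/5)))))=-7683725/310082949 = -0.02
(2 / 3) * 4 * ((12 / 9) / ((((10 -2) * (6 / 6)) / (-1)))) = -4/9 = -0.44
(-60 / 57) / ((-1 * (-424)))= -5/2014 = 0.00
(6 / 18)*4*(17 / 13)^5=5679428/1113879 = 5.10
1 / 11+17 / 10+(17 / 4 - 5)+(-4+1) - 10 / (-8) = -39/55 = -0.71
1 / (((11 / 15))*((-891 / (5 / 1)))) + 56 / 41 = 1.36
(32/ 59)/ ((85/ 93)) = 2976/5015 = 0.59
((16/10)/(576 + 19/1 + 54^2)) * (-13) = -104/17555 = -0.01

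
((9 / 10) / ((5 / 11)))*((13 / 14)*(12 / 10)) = 2.21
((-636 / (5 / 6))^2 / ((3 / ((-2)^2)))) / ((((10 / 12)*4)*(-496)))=-1820232/3875 = -469.74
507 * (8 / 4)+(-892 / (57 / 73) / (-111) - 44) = 6202306/6327 = 980.29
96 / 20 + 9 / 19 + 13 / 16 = 9251/1520 = 6.09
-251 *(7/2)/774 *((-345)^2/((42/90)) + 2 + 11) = -224075983/774 = -289503.85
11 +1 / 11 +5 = 16.09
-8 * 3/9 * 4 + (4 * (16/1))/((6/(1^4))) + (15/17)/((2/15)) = 225/34 = 6.62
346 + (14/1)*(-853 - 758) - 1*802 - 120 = -23130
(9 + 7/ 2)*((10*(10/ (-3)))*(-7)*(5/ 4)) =21875/6 = 3645.83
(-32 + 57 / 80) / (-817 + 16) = 2503/64080 = 0.04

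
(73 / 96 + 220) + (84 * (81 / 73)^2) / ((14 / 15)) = 169624537/511584 = 331.57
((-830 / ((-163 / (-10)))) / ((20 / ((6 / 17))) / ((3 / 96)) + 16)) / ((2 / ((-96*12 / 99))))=99600/614999 = 0.16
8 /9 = 0.89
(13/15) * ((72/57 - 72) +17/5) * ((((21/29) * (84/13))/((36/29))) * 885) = -18493727/95 = -194670.81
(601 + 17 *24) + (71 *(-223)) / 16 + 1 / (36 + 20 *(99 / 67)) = 170873/8784 = 19.45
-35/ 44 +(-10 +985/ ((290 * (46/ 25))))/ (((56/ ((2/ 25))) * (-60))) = -196050139/246523200 = -0.80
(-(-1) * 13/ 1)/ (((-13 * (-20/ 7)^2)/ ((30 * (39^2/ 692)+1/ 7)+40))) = -1798517/138400 = -13.00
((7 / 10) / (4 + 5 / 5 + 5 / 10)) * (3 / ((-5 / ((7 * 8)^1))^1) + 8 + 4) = -756/275 = -2.75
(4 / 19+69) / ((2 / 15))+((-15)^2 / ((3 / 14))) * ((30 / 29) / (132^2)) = 138446675/266684 = 519.14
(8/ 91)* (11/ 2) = 44/91 = 0.48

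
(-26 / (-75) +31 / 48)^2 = 157609/160000 = 0.99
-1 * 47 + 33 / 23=-45.57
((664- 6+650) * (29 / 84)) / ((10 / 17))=53737/70 = 767.67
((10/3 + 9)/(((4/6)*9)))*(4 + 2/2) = 185/18 = 10.28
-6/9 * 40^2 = -3200/3 = -1066.67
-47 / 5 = -9.40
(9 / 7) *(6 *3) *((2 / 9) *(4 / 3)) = 48/7 = 6.86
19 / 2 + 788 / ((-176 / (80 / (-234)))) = 28393/2574 = 11.03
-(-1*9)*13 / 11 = 117/11 = 10.64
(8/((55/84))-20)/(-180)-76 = -187993/2475 = -75.96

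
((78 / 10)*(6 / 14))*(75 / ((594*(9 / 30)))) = 325/231 = 1.41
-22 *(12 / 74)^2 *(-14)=11088/1369 = 8.10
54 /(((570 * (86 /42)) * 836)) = 189/3415060 = 0.00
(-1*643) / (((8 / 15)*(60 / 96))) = -1929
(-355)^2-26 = 125999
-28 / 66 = -14/33 = -0.42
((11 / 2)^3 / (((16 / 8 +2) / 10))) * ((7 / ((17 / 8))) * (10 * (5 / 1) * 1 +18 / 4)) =5077765/68 = 74673.01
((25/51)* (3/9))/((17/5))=125/2601 = 0.05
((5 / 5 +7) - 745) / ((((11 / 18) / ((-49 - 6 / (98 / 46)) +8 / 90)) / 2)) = 30567812/245 = 124766.58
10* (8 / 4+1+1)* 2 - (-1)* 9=89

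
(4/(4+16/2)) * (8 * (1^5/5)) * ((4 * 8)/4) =64/15 = 4.27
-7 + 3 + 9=5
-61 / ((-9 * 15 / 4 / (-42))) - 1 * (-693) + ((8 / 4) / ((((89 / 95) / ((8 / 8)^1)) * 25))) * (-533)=457831/801 = 571.57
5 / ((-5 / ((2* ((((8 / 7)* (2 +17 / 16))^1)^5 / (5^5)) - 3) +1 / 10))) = 128193/50000 = 2.56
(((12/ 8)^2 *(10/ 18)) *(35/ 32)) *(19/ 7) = 475/128 = 3.71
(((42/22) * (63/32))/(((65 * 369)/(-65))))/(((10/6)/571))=-251811/72160 = -3.49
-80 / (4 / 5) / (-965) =20/193 = 0.10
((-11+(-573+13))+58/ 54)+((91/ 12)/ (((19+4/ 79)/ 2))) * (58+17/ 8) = -48488837/92880 = -522.06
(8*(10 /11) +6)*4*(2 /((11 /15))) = 17520/121 = 144.79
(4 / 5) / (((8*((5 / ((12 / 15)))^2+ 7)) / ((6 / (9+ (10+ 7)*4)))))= 48/283745 = 0.00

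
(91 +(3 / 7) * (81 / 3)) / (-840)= -359/2940 = -0.12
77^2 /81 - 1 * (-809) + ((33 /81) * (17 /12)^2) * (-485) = 1888169/3888 = 485.64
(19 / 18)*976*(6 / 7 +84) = 611952/7 = 87421.71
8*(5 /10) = 4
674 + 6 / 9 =2024/3 = 674.67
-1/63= -0.02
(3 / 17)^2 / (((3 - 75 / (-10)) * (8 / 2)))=3/4046 = 0.00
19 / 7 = 2.71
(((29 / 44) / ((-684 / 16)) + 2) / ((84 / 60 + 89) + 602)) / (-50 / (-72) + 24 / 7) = 261310/375888381 = 0.00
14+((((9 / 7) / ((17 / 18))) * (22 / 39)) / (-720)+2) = 495007/30940 = 16.00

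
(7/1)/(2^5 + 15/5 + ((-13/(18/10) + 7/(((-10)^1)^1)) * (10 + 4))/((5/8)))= -225/4579 = -0.05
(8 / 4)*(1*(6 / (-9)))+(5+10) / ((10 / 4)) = 14/3 = 4.67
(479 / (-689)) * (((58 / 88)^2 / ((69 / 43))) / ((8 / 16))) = -17322077/46019688 = -0.38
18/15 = 6/5 = 1.20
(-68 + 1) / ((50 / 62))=-2077/25 = -83.08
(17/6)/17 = 1/6 = 0.17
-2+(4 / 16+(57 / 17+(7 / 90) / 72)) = 176699/110160 = 1.60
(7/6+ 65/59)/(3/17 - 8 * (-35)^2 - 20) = -13651/59095698 = 0.00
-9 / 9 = -1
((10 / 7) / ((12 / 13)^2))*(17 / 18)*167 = 2398955/9072 = 264.44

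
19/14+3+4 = 117/14 = 8.36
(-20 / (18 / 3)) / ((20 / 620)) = -310/3 = -103.33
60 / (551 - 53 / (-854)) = 17080/156869 = 0.11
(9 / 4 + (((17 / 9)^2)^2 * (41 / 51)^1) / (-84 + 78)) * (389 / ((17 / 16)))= 200062700/1003833 = 199.30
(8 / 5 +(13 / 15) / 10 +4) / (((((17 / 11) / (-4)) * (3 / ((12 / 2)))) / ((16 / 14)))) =-300256/8925 = -33.64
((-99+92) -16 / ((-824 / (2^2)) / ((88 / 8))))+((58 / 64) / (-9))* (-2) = -88165/14832 = -5.94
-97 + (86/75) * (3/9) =-21739/225 = -96.62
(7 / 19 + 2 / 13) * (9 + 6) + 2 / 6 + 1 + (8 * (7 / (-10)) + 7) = 39152/3705 = 10.57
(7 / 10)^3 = 343/1000 = 0.34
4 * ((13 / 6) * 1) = 26/3 = 8.67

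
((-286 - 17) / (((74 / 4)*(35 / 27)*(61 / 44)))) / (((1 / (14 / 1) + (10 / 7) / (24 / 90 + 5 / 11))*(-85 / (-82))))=-826477344/192917075 = -4.28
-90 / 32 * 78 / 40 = -351/64 = -5.48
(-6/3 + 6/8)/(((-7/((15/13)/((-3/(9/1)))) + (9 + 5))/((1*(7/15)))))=-15/412 = -0.04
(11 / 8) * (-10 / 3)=-55/12 = -4.58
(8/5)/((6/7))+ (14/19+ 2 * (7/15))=3.54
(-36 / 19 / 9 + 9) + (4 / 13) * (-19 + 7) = 1259/247 = 5.10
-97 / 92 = -1.05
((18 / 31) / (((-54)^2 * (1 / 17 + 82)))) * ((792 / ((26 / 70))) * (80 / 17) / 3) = 24640/3035799 = 0.01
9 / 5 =1.80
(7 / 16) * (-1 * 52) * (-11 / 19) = 1001/76 = 13.17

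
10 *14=140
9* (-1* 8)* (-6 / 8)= 54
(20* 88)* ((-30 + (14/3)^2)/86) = -65120/387 = -168.27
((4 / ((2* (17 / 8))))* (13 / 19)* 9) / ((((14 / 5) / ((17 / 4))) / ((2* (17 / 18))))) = 2210/133 = 16.62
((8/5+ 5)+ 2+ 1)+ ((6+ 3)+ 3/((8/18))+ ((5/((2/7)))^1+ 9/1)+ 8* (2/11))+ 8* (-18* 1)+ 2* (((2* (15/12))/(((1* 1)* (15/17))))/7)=-415273/4620 = -89.89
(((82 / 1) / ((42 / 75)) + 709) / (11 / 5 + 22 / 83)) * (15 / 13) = 12425100/31031 = 400.41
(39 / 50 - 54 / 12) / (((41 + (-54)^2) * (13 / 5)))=-93/192205 = 0.00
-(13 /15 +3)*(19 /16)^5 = -71806871/7864320 = -9.13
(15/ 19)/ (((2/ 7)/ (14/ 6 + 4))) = 35/2 = 17.50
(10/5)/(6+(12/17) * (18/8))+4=550/129 = 4.26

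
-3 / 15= -1/5 = -0.20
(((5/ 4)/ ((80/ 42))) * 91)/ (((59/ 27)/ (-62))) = -1599507/944 = -1694.39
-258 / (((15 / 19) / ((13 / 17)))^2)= -5246774/21675 = -242.07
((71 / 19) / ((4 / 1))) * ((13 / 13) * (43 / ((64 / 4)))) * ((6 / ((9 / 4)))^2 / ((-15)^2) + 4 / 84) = 3428519/17236800 = 0.20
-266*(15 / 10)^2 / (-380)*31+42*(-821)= -1377327/40 = -34433.18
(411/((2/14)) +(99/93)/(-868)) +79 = 79540015/26908 = 2956.00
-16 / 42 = -8/21 = -0.38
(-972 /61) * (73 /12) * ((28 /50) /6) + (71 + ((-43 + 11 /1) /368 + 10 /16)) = 17534927/280600 = 62.49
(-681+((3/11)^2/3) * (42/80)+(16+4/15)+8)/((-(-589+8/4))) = -9535579/8523240 = -1.12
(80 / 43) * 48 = 3840/43 = 89.30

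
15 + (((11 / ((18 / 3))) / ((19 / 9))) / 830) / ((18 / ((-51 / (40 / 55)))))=7567543/504640 = 15.00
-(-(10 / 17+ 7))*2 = 258/17 = 15.18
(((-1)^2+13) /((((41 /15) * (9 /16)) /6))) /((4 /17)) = 9520/41 = 232.20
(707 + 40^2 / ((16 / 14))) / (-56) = -301/8 = -37.62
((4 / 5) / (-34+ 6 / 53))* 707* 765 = -5733063/449 = -12768.51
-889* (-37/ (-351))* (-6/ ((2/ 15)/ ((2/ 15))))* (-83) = -5460238/117 = -46668.70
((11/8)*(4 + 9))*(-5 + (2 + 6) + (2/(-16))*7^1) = 2431/64 = 37.98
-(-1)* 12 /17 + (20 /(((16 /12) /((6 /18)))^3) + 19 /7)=3.73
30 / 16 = 15/8 = 1.88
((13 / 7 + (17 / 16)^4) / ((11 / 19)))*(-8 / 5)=-5459137/630784 = -8.65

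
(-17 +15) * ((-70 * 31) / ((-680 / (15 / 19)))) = -3255/646 = -5.04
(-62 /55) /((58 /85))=-527/319 = -1.65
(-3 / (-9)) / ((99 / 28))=28/297 = 0.09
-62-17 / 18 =-1133/18 = -62.94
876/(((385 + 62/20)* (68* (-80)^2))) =219/42225280 = 0.00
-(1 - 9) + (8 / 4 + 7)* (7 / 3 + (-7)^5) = -151234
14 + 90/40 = 65/4 = 16.25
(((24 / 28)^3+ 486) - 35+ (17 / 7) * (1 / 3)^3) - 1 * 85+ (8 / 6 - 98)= 2500961/9261 = 270.05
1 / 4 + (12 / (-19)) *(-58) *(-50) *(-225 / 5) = 82421.30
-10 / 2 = -5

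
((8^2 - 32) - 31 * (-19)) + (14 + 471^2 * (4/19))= 899429/19 = 47338.37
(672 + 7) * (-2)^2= 2716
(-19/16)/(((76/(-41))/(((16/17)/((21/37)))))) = 1517/1428 = 1.06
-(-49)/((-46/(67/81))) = -3283/3726 = -0.88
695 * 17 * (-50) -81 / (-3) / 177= -34854241/59 = -590749.85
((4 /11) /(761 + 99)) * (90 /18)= 1/473 = 0.00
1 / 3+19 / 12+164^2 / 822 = 18981/548 = 34.64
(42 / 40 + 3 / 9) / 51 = 83/3060 = 0.03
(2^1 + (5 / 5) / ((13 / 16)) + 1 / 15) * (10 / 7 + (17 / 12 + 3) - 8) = -116383/16380 = -7.11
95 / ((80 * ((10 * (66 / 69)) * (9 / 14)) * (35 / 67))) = 29279/79200 = 0.37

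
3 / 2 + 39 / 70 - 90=-3078/35 = -87.94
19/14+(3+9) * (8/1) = 1363/14 = 97.36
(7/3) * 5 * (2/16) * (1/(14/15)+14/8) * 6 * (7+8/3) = 11455/48 = 238.65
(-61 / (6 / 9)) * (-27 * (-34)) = -83997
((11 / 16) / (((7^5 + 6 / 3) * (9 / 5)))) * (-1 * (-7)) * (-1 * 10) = -1925/1210248 = 0.00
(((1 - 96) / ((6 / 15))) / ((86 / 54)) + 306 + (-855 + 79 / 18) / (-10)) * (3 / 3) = 1872563/7740 = 241.93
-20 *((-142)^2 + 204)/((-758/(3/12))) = 50920/379 = 134.35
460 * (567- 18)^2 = 138644460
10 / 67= 0.15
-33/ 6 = -11/2 = -5.50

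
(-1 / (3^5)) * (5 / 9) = -5/2187 = 0.00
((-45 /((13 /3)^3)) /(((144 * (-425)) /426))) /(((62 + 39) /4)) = 5751/37722490 = 0.00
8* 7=56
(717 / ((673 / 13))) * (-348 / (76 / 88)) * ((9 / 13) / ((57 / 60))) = -988083360/242953 = -4066.97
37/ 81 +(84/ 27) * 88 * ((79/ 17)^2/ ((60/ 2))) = 23120201/117045 = 197.53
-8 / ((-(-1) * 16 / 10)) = -5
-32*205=-6560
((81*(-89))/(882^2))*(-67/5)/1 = 5963/48020 = 0.12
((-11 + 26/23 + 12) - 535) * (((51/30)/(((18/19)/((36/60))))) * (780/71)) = -6302.87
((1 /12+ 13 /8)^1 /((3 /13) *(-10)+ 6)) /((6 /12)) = 0.93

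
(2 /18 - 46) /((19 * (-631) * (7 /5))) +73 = 7877068/107901 = 73.00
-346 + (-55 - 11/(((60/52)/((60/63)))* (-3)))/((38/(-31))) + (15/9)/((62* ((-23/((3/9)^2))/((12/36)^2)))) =-368210686/1212813 = -303.60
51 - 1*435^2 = -189174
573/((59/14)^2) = 112308/3481 = 32.26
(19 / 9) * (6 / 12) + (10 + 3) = 253/18 = 14.06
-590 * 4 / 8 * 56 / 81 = -16520/81 = -203.95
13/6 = 2.17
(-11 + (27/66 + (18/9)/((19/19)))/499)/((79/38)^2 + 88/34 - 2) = -2.24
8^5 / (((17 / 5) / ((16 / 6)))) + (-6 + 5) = 25699.39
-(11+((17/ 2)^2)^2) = -83697/16 = -5231.06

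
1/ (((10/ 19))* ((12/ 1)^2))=19/1440 = 0.01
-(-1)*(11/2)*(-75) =-412.50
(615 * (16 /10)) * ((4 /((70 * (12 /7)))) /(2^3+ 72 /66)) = 451/125 = 3.61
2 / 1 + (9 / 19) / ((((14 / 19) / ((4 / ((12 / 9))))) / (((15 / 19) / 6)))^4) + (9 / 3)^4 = 969768137/11678464 = 83.04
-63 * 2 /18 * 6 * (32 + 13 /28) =-2727/2 = -1363.50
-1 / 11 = -0.09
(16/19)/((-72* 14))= -1/1197 = 0.00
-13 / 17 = -0.76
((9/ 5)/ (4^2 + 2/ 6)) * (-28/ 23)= -108/805 = -0.13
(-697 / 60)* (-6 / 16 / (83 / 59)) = 41123/13280 = 3.10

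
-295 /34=-8.68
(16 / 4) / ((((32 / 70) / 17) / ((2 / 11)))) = 595/22 = 27.05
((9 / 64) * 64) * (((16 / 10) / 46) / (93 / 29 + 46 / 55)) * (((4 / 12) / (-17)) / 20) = -957/12607795 = 0.00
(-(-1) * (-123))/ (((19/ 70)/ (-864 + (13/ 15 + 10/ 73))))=542419094/1387 = 391073.61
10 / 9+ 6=64/9 = 7.11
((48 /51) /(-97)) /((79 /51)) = -48/7663 = -0.01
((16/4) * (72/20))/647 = 72/3235 = 0.02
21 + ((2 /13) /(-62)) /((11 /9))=93084/4433 = 21.00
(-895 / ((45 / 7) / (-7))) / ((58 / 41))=359611/522 = 688.91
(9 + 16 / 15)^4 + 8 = 520290601/50625 = 10277.35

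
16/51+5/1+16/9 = 1085/153 = 7.09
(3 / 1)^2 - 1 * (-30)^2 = -891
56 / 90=28/45 = 0.62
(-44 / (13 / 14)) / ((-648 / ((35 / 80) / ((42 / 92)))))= 1771/25272 = 0.07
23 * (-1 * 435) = -10005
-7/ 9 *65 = -455/9 = -50.56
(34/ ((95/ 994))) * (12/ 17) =23856/95 = 251.12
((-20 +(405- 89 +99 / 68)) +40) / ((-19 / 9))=-206523/1292 = -159.85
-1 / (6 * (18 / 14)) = -7/54 = -0.13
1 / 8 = 0.12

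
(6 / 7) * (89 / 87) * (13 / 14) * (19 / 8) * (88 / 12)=241813/17052 = 14.18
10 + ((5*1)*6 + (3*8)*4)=136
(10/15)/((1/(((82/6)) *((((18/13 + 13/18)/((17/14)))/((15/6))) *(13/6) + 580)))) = 5298.14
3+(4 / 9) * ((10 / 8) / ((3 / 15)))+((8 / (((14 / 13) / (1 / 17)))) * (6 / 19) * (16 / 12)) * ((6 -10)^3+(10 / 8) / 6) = -121264/20349 = -5.96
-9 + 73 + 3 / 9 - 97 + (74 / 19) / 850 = -791239/24225 = -32.66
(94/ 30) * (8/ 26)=188/195 = 0.96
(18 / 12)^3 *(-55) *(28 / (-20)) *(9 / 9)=2079/8 = 259.88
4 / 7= 0.57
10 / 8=5/4 = 1.25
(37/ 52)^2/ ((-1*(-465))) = 1369/1257360 = 0.00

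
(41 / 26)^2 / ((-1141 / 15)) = -0.03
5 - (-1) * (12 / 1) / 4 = 8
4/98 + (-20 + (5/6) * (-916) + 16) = -112792/147 = -767.29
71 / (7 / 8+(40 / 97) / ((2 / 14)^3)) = 55096/110439 = 0.50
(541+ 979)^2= 2310400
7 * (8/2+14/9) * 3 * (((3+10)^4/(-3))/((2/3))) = -4998175/3 = -1666058.33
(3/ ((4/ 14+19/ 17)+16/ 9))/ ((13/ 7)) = 22491/44291 = 0.51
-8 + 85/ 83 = -579/83 = -6.98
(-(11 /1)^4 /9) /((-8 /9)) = 14641/8 = 1830.12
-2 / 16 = -1/8 = -0.12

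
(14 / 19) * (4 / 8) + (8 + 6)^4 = 729911/19 = 38416.37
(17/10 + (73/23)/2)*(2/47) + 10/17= 66902/91885 = 0.73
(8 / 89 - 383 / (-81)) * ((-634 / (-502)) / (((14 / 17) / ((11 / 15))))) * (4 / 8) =411811213/151994556 = 2.71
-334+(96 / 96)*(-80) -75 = -489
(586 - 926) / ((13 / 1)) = -340/13 = -26.15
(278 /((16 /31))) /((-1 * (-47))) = 4309/376 = 11.46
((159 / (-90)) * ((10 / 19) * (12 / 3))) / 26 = -106/741 = -0.14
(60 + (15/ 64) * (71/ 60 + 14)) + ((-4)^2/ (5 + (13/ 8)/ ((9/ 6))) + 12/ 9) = 3785557/56064 = 67.52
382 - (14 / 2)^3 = 39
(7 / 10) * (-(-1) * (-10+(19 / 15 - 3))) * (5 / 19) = -616/285 = -2.16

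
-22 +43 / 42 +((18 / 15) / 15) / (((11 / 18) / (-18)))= -269491/11550 = -23.33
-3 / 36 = -1/12 = -0.08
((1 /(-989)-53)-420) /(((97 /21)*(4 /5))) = -24559395/191866 = -128.00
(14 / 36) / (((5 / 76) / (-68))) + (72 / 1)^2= 215192/45 = 4782.04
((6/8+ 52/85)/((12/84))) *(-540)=-87507/17 = -5147.47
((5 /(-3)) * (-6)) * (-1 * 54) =-540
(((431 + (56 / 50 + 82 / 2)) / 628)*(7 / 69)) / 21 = 2957/812475 = 0.00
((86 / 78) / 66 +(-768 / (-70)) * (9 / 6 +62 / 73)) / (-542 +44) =-24231887/467875980 = -0.05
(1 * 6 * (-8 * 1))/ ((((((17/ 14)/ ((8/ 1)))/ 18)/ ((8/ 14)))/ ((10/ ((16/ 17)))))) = -34560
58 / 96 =29/48 = 0.60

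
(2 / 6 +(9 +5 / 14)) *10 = 2035/21 = 96.90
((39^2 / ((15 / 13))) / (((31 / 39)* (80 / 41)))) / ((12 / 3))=10539009/49600 = 212.48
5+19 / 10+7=13.90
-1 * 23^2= -529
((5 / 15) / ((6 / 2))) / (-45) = -1/405 = 0.00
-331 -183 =-514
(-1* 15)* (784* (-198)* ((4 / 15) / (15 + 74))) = 620928/89 = 6976.72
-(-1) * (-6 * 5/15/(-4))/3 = 1/6 = 0.17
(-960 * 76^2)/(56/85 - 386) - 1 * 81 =78111421/5459 = 14308.74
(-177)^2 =31329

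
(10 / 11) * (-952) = -9520/11 = -865.45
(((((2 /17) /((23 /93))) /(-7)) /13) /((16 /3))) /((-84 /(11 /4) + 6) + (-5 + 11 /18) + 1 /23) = 27621/814148972 = 0.00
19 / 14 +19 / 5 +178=12821/70 = 183.16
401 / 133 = 3.02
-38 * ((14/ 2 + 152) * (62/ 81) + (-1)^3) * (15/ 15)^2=-4586.74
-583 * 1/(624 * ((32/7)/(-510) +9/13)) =-346885/253712 = -1.37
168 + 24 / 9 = 170.67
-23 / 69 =-1/3 = -0.33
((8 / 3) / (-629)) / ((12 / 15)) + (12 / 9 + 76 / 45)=3.02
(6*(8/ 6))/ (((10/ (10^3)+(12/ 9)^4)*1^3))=64800/25681 = 2.52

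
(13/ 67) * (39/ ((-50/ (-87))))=44109/3350 = 13.17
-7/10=-0.70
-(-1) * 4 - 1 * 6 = -2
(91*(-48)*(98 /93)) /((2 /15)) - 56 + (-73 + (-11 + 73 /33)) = -35456237/1023 = -34659.08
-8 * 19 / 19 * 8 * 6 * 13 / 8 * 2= -1248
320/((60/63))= 336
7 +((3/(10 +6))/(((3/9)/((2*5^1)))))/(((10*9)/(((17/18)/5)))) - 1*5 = 2897/1440 = 2.01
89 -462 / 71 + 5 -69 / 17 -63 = 24664/1207 = 20.43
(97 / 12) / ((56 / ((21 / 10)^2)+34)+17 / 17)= 0.17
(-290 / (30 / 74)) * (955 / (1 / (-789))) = 539000090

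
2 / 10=1/5 = 0.20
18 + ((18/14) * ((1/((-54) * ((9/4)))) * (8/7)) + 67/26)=707389/34398 = 20.56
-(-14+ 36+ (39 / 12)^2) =-521/16 = -32.56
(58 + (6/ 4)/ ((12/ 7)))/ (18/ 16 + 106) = 471/857 = 0.55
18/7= 2.57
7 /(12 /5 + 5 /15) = 105/41 = 2.56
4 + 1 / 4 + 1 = 21/4 = 5.25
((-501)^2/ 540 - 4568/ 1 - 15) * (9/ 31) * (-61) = 45217653/620 = 72931.70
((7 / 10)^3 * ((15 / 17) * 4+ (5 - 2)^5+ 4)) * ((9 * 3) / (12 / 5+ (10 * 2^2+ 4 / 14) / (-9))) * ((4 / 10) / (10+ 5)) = -276098193/9265000 = -29.80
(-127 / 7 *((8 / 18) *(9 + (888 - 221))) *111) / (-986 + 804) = 488696/147 = 3324.46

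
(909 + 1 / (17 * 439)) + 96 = 7500316/7463 = 1005.00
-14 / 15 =-0.93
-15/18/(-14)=5/84 = 0.06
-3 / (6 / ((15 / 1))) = -15/2 = -7.50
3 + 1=4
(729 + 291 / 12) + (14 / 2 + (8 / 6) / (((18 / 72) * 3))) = 27433/36 = 762.03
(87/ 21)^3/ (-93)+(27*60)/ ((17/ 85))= 258357511/31899 = 8099.24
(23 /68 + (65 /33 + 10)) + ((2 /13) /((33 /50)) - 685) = -6538991/9724 = -672.46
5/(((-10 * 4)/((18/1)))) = -9/4 = -2.25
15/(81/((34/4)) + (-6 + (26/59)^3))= 52371645/12621532 = 4.15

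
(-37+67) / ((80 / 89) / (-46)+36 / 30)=153525/6041 = 25.41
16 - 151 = -135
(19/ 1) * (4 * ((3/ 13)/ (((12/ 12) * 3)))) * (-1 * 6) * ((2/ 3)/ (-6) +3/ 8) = -361/39 = -9.26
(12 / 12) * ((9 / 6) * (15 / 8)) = 45/16 = 2.81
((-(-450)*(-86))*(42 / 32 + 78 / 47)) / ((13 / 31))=-670332375/2444 = -274276.75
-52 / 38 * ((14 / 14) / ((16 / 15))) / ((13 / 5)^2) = -375/1976 = -0.19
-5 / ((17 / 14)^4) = -2.30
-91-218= -309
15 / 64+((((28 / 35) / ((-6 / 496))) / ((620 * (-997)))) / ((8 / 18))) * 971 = 746739/1595200 = 0.47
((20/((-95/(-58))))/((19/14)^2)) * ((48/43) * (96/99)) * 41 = 954548224/3244307 = 294.22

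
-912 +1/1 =-911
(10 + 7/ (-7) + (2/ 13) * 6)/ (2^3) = 129/104 = 1.24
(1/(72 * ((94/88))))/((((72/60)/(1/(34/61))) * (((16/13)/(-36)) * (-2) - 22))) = -43615/49205616 = 0.00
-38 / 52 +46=1177/26 = 45.27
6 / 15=2/5 = 0.40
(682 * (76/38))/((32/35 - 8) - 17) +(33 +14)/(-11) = -564761/9273 = -60.90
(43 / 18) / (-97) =-43/1746 = -0.02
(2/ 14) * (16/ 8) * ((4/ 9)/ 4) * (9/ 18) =1/63 = 0.02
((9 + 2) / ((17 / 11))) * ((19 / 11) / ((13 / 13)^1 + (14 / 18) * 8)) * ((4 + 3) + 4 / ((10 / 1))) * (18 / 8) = 626373/22100 = 28.34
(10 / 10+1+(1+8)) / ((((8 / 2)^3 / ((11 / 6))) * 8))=121/3072 = 0.04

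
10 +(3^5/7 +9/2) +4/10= 3473/70 = 49.61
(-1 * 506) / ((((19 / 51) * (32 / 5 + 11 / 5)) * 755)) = -25806/123367 = -0.21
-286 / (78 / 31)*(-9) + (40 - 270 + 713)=1506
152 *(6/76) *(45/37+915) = 406800/37 = 10994.59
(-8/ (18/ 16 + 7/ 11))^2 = 20.63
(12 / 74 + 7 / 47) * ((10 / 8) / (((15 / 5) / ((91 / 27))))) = 246155/563436 = 0.44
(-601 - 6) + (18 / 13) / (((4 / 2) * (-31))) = -244630/403 = -607.02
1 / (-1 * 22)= -1/22 = -0.05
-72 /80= -9/10 = -0.90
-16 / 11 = -1.45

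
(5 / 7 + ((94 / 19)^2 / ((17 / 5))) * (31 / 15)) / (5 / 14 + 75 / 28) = 8037868/1564935 = 5.14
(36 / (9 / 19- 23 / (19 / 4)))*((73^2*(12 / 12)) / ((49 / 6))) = -21870216/4067 = -5377.48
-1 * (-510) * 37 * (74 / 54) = 232730/9 = 25858.89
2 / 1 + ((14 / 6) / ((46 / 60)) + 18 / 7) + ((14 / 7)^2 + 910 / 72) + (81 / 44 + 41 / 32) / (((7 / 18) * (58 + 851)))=624942793/25757424 = 24.26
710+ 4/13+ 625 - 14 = 17177/13 = 1321.31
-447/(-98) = 447/98 = 4.56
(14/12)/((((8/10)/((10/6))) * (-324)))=-175/23328 = -0.01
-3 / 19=-0.16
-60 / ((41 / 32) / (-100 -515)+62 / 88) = -316800/3709 = -85.41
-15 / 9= -5/3 = -1.67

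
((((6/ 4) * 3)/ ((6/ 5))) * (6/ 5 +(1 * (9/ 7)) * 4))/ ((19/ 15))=4995/266 = 18.78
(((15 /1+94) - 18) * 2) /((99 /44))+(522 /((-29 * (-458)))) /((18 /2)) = 166721/2061 = 80.89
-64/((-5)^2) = -2.56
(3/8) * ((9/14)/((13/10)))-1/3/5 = 1297/10920 = 0.12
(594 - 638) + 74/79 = -3402/79 = -43.06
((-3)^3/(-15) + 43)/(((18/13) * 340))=364/3825 = 0.10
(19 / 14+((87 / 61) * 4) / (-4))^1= -59/854 = -0.07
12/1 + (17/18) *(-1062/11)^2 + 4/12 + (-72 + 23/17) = 53964632/6171 = 8744.88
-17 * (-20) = 340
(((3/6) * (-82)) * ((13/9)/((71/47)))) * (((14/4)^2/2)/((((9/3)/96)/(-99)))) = 54009956/71 = 760703.61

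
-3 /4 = -0.75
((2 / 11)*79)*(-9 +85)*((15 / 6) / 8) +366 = 15557/22 = 707.14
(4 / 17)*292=1168/17 = 68.71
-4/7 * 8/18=-16/63 = -0.25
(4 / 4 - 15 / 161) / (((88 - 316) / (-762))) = 9271/3059 = 3.03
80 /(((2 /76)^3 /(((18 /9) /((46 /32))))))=140472320/23 = 6107492.17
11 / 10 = 1.10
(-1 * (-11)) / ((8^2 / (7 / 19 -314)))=-65549/1216 = -53.91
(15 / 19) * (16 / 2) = 120/19 = 6.32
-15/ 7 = -2.14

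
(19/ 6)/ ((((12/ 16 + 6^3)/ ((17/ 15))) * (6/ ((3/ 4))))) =19/9180 = 0.00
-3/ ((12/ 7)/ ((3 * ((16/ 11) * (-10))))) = 840/11 = 76.36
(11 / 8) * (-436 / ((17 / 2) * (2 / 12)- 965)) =7194/11563 = 0.62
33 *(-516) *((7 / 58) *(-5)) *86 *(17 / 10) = 43566138/29 = 1502280.62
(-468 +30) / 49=-438/49 = -8.94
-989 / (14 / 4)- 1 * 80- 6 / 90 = -362.64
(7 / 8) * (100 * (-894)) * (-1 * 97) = 7587825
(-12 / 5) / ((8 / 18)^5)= -177147/1280 = -138.40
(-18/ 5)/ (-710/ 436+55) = -3924/58175 = -0.07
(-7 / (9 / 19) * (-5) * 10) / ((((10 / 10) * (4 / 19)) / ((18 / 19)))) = 3325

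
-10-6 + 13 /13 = -15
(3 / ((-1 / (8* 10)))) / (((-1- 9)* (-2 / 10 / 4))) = -480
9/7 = 1.29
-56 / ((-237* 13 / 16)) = 896/3081 = 0.29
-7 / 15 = -0.47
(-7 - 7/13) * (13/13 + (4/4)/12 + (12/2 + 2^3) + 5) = -11809/78 = -151.40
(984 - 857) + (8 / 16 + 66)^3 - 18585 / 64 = 18810639/64 = 293916.23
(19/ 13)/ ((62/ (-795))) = -15105/806 = -18.74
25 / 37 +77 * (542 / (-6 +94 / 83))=-64077507/7474 = -8573.39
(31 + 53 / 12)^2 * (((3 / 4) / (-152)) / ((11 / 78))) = -2348125/53504 = -43.89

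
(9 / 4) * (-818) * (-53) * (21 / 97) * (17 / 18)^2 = 18837.02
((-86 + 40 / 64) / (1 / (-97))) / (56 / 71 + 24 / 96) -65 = 7907.58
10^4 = 10000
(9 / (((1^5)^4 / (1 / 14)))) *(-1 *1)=-9/14 = -0.64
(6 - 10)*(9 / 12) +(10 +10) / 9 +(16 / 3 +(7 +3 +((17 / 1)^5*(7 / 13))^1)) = 764552.94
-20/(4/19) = -95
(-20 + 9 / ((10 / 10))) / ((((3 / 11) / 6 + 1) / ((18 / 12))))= -363/23 = -15.78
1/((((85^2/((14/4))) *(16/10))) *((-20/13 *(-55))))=91/25432000 = 0.00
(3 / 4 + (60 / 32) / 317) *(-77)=-147609/2536 = -58.21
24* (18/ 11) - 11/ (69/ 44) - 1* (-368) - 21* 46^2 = -33423128/759 = -44035.74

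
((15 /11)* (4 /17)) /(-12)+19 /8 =3513/1496 = 2.35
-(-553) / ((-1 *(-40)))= 553/40 = 13.82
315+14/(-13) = 313.92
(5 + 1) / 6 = 1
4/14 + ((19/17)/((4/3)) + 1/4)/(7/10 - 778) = 262987/924987 = 0.28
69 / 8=8.62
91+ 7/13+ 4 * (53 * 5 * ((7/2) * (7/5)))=68712/13 = 5285.54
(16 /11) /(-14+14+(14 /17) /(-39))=-5304/77 = -68.88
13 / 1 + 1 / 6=79/6 = 13.17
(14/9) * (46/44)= 161/99 = 1.63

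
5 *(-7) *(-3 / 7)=15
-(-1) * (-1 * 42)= -42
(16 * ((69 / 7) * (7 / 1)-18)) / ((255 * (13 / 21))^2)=2352/71825 = 0.03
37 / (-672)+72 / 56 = 827/672 = 1.23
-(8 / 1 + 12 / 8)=-19/2 = -9.50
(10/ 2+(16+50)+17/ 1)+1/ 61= 5369/61 = 88.02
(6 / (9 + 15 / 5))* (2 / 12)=0.08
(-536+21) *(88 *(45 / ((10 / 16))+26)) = -4441360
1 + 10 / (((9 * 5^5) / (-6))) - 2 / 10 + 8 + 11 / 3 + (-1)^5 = 21496/1875 = 11.46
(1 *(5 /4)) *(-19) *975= -92625/4 = -23156.25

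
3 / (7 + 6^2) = 3/43 = 0.07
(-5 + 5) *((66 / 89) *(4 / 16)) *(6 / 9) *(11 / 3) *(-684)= 0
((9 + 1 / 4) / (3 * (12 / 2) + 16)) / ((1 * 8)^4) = 37/557056 = 0.00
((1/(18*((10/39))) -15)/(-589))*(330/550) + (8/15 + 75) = 13349401/176700 = 75.55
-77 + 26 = -51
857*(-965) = -827005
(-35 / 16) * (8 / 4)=-4.38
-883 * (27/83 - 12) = 855627/83 = 10308.76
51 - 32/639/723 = 23561815/461997 = 51.00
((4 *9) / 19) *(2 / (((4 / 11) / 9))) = 1782/19 = 93.79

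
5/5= 1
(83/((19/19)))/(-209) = -83/209 = -0.40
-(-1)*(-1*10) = -10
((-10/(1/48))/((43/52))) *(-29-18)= 27281.86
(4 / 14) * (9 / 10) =9/35 = 0.26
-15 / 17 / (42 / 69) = -345/238 = -1.45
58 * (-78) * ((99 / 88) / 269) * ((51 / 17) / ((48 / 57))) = -580203/8608 = -67.40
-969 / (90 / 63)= -6783/10 = -678.30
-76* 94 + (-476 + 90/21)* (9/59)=-7215.96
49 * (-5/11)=-245/11 = -22.27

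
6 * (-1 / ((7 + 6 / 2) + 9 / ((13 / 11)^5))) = -0.43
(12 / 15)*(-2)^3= -32/5 = -6.40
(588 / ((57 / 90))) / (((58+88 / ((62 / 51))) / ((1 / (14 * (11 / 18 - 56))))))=-351540/38283803 = -0.01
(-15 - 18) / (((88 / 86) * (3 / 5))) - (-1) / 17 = -3651/68 = -53.69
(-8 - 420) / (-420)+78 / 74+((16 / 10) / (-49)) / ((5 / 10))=54602/27195 = 2.01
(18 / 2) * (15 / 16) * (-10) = -675/8 = -84.38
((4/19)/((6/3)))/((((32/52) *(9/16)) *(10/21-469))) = -364/560823 = 0.00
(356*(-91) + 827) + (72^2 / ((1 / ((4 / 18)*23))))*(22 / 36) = -15377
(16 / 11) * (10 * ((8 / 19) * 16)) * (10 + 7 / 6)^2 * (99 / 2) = 604833.68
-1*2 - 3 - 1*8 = -13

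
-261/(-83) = 261/83 = 3.14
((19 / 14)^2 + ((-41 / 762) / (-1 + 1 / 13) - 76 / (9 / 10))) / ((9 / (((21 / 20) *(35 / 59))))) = -12328159/2157984 = -5.71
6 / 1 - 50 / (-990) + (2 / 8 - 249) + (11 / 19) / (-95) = -173481101/714780 = -242.71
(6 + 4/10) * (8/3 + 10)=1216/15 = 81.07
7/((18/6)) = 7/3 = 2.33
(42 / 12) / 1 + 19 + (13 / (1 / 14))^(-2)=22.50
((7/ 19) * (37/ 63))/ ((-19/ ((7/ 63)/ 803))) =-37/23480523 = 0.00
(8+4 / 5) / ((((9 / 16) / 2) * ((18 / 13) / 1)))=9152/405 = 22.60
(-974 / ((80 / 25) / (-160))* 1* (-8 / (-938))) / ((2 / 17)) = 1655800/469 = 3530.49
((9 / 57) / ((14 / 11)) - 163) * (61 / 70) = -528565/3724 = -141.93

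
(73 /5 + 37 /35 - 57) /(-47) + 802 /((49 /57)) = 10752919/11515 = 933.82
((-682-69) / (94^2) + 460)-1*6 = 453.92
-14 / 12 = -7/6 = -1.17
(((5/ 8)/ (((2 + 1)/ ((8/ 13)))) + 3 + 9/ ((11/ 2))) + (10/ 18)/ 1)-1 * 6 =-875/1287 = -0.68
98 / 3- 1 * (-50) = 248/3 = 82.67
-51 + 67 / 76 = -3809/76 = -50.12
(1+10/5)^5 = 243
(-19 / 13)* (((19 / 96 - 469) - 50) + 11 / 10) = 756.64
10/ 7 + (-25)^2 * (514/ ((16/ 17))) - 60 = 19111095/56 = 341269.55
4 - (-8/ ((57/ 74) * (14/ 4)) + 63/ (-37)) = 127997/14763 = 8.67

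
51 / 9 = 17/3 = 5.67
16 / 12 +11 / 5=53/15 = 3.53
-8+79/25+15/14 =-3.77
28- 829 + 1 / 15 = -12014/15 = -800.93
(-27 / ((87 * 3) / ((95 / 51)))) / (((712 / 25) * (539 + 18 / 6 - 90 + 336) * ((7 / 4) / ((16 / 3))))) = -4750/181519149 = 0.00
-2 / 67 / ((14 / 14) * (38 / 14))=-14/1273 = -0.01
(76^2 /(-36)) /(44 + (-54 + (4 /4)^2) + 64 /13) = 18772/477 = 39.35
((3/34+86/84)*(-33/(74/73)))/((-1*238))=318791/2095828 = 0.15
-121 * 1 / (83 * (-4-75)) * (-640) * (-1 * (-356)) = -27568640/6557 = -4204.46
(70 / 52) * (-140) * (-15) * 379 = 13928250/13 = 1071403.85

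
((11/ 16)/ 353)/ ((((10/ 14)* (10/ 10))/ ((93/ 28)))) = 1023/112960 = 0.01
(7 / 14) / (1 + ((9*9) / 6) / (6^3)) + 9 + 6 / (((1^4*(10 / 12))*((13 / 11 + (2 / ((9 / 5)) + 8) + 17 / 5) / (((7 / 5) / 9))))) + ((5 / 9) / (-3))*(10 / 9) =654261551/69999795 = 9.35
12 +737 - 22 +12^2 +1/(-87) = 870.99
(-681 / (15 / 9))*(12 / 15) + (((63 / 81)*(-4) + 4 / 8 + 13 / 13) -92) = -189221/450 = -420.49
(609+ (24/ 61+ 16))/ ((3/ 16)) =610384/183 = 3335.43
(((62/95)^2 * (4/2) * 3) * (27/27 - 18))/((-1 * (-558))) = -2108/27075 = -0.08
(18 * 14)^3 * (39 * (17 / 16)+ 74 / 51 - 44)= -302390172/17 = -17787657.18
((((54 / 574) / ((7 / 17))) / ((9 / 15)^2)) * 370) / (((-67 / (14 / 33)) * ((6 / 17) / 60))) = -53465000/211519 = -252.77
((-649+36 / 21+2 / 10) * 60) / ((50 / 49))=-951216/25 = -38048.64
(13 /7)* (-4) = -52/7 = -7.43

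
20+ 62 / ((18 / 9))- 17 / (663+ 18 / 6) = 33949/666 = 50.97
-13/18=-0.72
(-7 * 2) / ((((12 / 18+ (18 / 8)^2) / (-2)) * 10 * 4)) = 0.12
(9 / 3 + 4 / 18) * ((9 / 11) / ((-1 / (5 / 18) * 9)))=-0.08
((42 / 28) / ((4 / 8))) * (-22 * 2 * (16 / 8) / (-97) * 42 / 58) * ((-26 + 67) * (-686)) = -155930544/2813 = -55432.12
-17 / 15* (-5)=17/3 = 5.67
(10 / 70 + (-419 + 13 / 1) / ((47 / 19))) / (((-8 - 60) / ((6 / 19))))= 161853/212534 = 0.76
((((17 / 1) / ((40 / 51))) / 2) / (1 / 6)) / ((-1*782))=-0.08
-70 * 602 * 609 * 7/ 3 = -59880940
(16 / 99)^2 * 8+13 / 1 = 129461/9801 = 13.21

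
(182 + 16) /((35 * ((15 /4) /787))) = 207768/175 = 1187.25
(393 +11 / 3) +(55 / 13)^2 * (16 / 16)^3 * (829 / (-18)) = -1301065/3042 = -427.70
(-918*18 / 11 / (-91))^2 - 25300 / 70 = -89109214/1002001 = -88.93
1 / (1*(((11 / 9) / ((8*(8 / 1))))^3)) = 191102976/1331 = 143578.49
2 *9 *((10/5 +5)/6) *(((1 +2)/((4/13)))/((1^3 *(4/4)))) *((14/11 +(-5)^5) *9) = -5756248.43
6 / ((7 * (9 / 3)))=2/7 = 0.29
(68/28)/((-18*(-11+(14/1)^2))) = -17/23310 = 0.00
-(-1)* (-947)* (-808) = 765176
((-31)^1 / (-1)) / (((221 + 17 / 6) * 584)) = 93/392156 = 0.00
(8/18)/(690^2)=1/1071225 = 0.00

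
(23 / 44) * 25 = 575/44 = 13.07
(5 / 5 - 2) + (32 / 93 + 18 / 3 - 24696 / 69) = -754145/2139 = -352.57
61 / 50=1.22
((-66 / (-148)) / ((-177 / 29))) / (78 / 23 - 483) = 7337/48161346 = 0.00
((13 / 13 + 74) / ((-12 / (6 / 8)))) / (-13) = 75/208 = 0.36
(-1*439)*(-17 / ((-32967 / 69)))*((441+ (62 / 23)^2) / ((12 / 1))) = -47830367/81972 = -583.50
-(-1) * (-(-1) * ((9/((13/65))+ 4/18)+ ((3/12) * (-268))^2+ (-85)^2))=105833/9 = 11759.22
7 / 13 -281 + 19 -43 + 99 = -205.46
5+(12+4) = 21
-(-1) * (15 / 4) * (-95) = -1425/4 = -356.25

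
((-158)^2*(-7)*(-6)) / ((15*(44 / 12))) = 1048488/55 = 19063.42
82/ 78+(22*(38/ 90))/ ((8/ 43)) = 119291/2340 = 50.98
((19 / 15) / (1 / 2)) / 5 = 38/75 = 0.51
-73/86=-0.85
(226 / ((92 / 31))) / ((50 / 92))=3503/25 = 140.12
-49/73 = -0.67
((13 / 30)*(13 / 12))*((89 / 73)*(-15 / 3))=-15041/5256 = -2.86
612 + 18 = 630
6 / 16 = 0.38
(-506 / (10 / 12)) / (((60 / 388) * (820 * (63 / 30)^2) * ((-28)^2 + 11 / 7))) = -98164/71019585 = 0.00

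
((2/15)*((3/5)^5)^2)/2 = 19683/48828125 = 0.00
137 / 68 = 2.01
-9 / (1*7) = -9/7 = -1.29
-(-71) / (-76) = -71/76 = -0.93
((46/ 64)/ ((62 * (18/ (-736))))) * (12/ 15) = -529/1395 = -0.38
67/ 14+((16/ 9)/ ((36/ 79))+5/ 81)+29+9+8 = 20695/378 = 54.75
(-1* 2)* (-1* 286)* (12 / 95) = 6864/95 = 72.25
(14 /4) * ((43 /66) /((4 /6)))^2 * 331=4284133/3872 = 1106.44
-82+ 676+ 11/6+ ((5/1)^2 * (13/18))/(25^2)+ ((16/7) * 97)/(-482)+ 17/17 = 226379378/379575 = 596.40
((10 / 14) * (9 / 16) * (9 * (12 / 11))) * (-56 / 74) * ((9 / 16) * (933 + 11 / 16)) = -163357965/104192 = -1567.86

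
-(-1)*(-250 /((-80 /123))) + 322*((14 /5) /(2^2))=24391/40 = 609.78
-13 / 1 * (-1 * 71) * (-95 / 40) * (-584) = 1280201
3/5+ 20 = 103/5 = 20.60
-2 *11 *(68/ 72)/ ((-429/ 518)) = 8806/351 = 25.09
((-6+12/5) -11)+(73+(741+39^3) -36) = 300412/5 = 60082.40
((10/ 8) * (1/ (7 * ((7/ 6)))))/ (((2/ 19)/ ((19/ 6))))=1805/392 = 4.60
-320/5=-64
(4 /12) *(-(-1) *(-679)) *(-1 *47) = 31913/3 = 10637.67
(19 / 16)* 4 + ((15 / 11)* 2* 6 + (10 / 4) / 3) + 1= 3029/132 = 22.95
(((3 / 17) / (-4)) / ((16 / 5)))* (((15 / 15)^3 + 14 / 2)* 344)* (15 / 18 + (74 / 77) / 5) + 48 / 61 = -6088223/159698 = -38.12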